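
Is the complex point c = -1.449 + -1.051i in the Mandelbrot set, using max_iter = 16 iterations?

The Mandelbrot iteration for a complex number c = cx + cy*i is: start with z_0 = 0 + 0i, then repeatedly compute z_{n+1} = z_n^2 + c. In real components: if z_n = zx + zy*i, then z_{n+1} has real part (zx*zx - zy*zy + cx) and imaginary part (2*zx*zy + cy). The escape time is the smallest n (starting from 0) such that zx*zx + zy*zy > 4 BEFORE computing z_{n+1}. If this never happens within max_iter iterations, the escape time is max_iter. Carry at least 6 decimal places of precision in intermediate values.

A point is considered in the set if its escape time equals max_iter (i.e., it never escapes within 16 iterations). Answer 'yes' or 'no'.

Answer: no

Derivation:
z_0 = 0 + 0i, c = -1.4490 + -1.0510i
Iter 1: z = -1.4490 + -1.0510i, |z|^2 = 3.2042
Iter 2: z = -0.4540 + 1.9948i, |z|^2 = 4.1853
Escaped at iteration 2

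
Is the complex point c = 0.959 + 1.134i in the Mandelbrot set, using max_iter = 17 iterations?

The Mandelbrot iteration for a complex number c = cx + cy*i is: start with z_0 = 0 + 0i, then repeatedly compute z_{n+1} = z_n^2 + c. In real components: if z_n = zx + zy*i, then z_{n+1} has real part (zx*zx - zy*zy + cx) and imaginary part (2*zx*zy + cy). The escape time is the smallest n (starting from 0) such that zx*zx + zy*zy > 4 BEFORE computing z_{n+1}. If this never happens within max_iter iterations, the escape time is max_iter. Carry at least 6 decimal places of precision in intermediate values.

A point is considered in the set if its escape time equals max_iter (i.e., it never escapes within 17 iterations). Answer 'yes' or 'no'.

z_0 = 0 + 0i, c = 0.9590 + 1.1340i
Iter 1: z = 0.9590 + 1.1340i, |z|^2 = 2.2056
Iter 2: z = 0.5927 + 3.3090i, |z|^2 = 11.3009
Escaped at iteration 2

Answer: no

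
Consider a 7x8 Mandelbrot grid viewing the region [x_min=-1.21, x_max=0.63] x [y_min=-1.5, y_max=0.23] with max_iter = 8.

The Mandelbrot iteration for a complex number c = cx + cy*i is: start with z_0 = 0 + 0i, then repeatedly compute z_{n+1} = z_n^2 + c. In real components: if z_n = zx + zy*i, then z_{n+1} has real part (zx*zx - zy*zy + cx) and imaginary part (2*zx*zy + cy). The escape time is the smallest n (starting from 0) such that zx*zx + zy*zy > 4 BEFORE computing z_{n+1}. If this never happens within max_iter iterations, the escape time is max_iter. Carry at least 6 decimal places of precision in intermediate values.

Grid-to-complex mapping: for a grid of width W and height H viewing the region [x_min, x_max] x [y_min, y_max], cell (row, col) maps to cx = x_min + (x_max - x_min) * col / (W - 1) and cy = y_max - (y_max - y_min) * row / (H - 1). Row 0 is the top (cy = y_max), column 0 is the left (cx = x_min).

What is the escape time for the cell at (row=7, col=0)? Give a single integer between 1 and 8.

Answer: 2

Derivation:
z_0 = 0 + 0i, c = -1.2100 + -1.5000i
Iter 1: z = -1.2100 + -1.5000i, |z|^2 = 3.7141
Iter 2: z = -1.9959 + 2.1300i, |z|^2 = 8.5205
Escaped at iteration 2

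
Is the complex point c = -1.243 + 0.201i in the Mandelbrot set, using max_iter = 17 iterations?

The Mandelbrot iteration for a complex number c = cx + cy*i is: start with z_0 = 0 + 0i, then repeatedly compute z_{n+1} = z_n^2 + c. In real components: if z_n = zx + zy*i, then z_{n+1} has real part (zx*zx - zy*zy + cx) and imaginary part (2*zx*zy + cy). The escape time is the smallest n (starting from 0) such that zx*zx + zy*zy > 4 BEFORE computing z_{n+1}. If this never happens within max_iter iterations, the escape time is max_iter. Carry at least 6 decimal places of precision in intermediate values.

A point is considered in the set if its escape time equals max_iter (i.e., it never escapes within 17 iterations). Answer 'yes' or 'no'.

z_0 = 0 + 0i, c = -1.2430 + 0.2010i
Iter 1: z = -1.2430 + 0.2010i, |z|^2 = 1.5855
Iter 2: z = 0.2616 + -0.2987i, |z|^2 = 0.1577
Iter 3: z = -1.2638 + 0.0447i, |z|^2 = 1.5991
Iter 4: z = 0.3521 + 0.0880i, |z|^2 = 0.1317
Iter 5: z = -1.1268 + 0.2630i, |z|^2 = 1.3388
Iter 6: z = -0.0425 + -0.3917i, |z|^2 = 0.1552
Iter 7: z = -1.3946 + 0.2343i, |z|^2 = 1.9998
Iter 8: z = 0.6470 + -0.4525i, |z|^2 = 0.6233
Iter 9: z = -1.0292 + -0.3845i, |z|^2 = 1.2070
Iter 10: z = -0.3317 + 0.9924i, |z|^2 = 1.0948
Iter 11: z = -2.1178 + -0.4573i, |z|^2 = 4.6943
Escaped at iteration 11

Answer: no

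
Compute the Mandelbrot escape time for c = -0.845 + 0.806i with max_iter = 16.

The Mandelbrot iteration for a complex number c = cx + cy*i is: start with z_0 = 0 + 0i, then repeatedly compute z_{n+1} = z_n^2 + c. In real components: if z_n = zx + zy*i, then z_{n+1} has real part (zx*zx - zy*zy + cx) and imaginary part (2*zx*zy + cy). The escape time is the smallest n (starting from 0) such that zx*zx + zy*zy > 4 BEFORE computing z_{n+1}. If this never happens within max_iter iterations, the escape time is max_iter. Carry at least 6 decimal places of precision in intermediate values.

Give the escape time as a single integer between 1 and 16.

Answer: 4

Derivation:
z_0 = 0 + 0i, c = -0.8450 + 0.8060i
Iter 1: z = -0.8450 + 0.8060i, |z|^2 = 1.3637
Iter 2: z = -0.7806 + -0.5561i, |z|^2 = 0.9186
Iter 3: z = -0.5449 + 1.6743i, |z|^2 = 3.1001
Iter 4: z = -3.3512 + -1.0187i, |z|^2 = 12.2682
Escaped at iteration 4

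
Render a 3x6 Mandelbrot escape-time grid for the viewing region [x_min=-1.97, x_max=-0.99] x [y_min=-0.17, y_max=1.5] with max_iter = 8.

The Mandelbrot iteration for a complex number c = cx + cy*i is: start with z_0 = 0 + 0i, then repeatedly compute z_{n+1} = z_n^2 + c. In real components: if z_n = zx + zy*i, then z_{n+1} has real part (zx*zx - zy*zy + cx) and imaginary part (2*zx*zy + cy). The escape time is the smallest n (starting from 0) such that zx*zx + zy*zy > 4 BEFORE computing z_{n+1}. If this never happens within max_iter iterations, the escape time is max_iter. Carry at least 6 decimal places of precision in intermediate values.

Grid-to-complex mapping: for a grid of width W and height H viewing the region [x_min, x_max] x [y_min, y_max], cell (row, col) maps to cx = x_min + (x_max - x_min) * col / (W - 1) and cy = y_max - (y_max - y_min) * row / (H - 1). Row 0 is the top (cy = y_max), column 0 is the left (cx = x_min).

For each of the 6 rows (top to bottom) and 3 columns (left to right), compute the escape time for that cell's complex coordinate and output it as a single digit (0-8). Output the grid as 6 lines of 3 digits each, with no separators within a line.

Answer: 112
123
133
135
358
358

Derivation:
(row=0, col=0): c = -1.9700 + 1.5000i → escape time 1
(row=0, col=1): c = -1.4800 + 1.5000i → escape time 1
(row=0, col=2): c = -0.9900 + 1.5000i → escape time 2
(row=1, col=0): c = -1.9700 + 1.1660i → escape time 1
(row=1, col=1): c = -1.4800 + 1.1660i → escape time 2
(row=1, col=2): c = -0.9900 + 1.1660i → escape time 3
(row=2, col=0): c = -1.9700 + 0.8320i → escape time 1
(row=2, col=1): c = -1.4800 + 0.8320i → escape time 3
(row=2, col=2): c = -0.9900 + 0.8320i → escape time 3
(row=3, col=0): c = -1.9700 + 0.4980i → escape time 1
(row=3, col=1): c = -1.4800 + 0.4980i → escape time 3
(row=3, col=2): c = -0.9900 + 0.4980i → escape time 5
(row=4, col=0): c = -1.9700 + 0.1640i → escape time 3
(row=4, col=1): c = -1.4800 + 0.1640i → escape time 5
(row=4, col=2): c = -0.9900 + 0.1640i → escape time 8
(row=5, col=0): c = -1.9700 + -0.1700i → escape time 3
(row=5, col=1): c = -1.4800 + -0.1700i → escape time 5
(row=5, col=2): c = -0.9900 + -0.1700i → escape time 8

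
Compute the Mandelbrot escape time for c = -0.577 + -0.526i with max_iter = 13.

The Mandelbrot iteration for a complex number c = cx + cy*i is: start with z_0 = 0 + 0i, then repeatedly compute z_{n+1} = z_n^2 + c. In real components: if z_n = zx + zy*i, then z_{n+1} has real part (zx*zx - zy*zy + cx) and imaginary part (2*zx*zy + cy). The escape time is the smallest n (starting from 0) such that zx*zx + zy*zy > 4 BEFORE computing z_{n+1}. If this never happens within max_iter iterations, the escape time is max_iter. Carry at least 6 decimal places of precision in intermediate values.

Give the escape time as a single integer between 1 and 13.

Answer: 13

Derivation:
z_0 = 0 + 0i, c = -0.5770 + -0.5260i
Iter 1: z = -0.5770 + -0.5260i, |z|^2 = 0.6096
Iter 2: z = -0.5207 + 0.0810i, |z|^2 = 0.2777
Iter 3: z = -0.3124 + -0.6104i, |z|^2 = 0.4701
Iter 4: z = -0.8520 + -0.1447i, |z|^2 = 0.7468
Iter 5: z = 0.1279 + -0.2795i, |z|^2 = 0.0945
Iter 6: z = -0.6388 + -0.5975i, |z|^2 = 0.7650
Iter 7: z = -0.5260 + 0.2373i, |z|^2 = 0.3330
Iter 8: z = -0.3567 + -0.7757i, |z|^2 = 0.7289
Iter 9: z = -1.0515 + 0.0273i, |z|^2 = 1.1063
Iter 10: z = 0.5278 + -0.5834i, |z|^2 = 0.6189
Iter 11: z = -0.6388 + -1.1418i, |z|^2 = 1.7118
Iter 12: z = -1.4728 + 0.9327i, |z|^2 = 3.0389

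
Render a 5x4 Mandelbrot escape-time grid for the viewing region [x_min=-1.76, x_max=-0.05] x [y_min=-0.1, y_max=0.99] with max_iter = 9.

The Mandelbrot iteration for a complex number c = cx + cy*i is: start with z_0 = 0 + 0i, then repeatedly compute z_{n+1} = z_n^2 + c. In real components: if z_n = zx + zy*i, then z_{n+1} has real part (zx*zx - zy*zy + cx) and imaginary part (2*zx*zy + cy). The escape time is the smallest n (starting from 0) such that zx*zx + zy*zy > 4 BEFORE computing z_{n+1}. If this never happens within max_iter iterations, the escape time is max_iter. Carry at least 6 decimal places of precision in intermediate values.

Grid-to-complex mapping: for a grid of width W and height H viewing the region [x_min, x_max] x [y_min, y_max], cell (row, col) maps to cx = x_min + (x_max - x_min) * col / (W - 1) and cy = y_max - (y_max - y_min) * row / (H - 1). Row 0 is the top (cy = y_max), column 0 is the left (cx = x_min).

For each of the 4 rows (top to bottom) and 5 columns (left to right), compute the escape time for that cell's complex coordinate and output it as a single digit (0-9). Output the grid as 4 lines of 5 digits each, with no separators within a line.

Answer: 13349
33599
47999
49999

Derivation:
(row=0, col=0): c = -1.7600 + 0.9900i → escape time 1
(row=0, col=1): c = -1.3325 + 0.9900i → escape time 3
(row=0, col=2): c = -0.9050 + 0.9900i → escape time 3
(row=0, col=3): c = -0.4775 + 0.9900i → escape time 4
(row=0, col=4): c = -0.0500 + 0.9900i → escape time 9
(row=1, col=0): c = -1.7600 + 0.6267i → escape time 3
(row=1, col=1): c = -1.3325 + 0.6267i → escape time 3
(row=1, col=2): c = -0.9050 + 0.6267i → escape time 5
(row=1, col=3): c = -0.4775 + 0.6267i → escape time 9
(row=1, col=4): c = -0.0500 + 0.6267i → escape time 9
(row=2, col=0): c = -1.7600 + 0.2633i → escape time 4
(row=2, col=1): c = -1.3325 + 0.2633i → escape time 7
(row=2, col=2): c = -0.9050 + 0.2633i → escape time 9
(row=2, col=3): c = -0.4775 + 0.2633i → escape time 9
(row=2, col=4): c = -0.0500 + 0.2633i → escape time 9
(row=3, col=0): c = -1.7600 + -0.1000i → escape time 4
(row=3, col=1): c = -1.3325 + -0.1000i → escape time 9
(row=3, col=2): c = -0.9050 + -0.1000i → escape time 9
(row=3, col=3): c = -0.4775 + -0.1000i → escape time 9
(row=3, col=4): c = -0.0500 + -0.1000i → escape time 9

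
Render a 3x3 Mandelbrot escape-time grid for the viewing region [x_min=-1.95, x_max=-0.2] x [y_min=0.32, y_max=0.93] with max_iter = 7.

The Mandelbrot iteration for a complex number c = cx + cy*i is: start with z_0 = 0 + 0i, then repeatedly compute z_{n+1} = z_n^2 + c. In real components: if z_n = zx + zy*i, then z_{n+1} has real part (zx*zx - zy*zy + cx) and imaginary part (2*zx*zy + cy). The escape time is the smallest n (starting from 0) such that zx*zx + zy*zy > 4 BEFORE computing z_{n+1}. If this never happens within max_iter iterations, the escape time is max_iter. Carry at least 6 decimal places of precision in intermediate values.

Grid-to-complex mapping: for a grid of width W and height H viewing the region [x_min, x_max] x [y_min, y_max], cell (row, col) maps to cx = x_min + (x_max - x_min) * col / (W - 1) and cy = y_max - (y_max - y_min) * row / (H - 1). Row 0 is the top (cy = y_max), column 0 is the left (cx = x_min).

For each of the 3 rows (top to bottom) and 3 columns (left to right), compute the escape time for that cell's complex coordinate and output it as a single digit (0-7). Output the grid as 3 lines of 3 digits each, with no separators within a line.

(row=0, col=0): c = -1.9500 + 0.9300i → escape time 1
(row=0, col=1): c = -1.0750 + 0.9300i → escape time 3
(row=0, col=2): c = -0.2000 + 0.9300i → escape time 7
(row=1, col=0): c = -1.9500 + 0.6250i → escape time 1
(row=1, col=1): c = -1.0750 + 0.6250i → escape time 4
(row=1, col=2): c = -0.2000 + 0.6250i → escape time 7
(row=2, col=0): c = -1.9500 + 0.3200i → escape time 3
(row=2, col=1): c = -1.0750 + 0.3200i → escape time 7
(row=2, col=2): c = -0.2000 + 0.3200i → escape time 7

Answer: 137
147
377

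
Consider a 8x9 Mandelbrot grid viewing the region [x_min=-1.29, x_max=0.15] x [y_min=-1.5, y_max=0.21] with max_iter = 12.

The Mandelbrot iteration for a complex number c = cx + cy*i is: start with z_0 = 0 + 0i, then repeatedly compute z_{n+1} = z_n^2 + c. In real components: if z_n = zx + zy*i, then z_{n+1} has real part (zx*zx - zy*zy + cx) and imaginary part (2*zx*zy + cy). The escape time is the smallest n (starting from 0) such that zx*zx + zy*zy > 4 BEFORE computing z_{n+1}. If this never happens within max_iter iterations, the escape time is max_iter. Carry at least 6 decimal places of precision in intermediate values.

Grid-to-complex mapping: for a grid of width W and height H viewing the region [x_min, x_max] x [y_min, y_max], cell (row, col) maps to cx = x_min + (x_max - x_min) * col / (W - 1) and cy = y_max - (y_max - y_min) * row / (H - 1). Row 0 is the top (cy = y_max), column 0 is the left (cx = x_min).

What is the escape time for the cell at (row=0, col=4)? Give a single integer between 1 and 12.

z_0 = 0 + 0i, c = -0.4671 + 0.2100i
Iter 1: z = -0.4671 + 0.2100i, |z|^2 = 0.2623
Iter 2: z = -0.2930 + 0.0138i, |z|^2 = 0.0861
Iter 3: z = -0.3815 + 0.2019i, |z|^2 = 0.1863
Iter 4: z = -0.3624 + 0.0560i, |z|^2 = 0.1345
Iter 5: z = -0.3389 + 0.1694i, |z|^2 = 0.1436
Iter 6: z = -0.3810 + 0.0951i, |z|^2 = 0.1542
Iter 7: z = -0.3311 + 0.1375i, |z|^2 = 0.1285
Iter 8: z = -0.3765 + 0.1190i, |z|^2 = 0.1559
Iter 9: z = -0.3396 + 0.1204i, |z|^2 = 0.1298
Iter 10: z = -0.3663 + 0.1282i, |z|^2 = 0.1506
Iter 11: z = -0.3494 + 0.1161i, |z|^2 = 0.1355

Answer: 12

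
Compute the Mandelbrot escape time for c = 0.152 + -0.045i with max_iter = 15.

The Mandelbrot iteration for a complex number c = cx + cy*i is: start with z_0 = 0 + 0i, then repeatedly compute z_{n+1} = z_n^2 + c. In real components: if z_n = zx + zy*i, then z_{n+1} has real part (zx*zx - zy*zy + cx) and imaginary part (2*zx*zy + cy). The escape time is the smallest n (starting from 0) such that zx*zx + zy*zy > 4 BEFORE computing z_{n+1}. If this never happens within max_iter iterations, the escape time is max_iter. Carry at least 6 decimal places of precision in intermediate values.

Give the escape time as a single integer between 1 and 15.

Answer: 15

Derivation:
z_0 = 0 + 0i, c = 0.1520 + -0.0450i
Iter 1: z = 0.1520 + -0.0450i, |z|^2 = 0.0251
Iter 2: z = 0.1731 + -0.0587i, |z|^2 = 0.0334
Iter 3: z = 0.1785 + -0.0653i, |z|^2 = 0.0361
Iter 4: z = 0.1796 + -0.0683i, |z|^2 = 0.0369
Iter 5: z = 0.1796 + -0.0695i, |z|^2 = 0.0371
Iter 6: z = 0.1794 + -0.0700i, |z|^2 = 0.0371
Iter 7: z = 0.1793 + -0.0701i, |z|^2 = 0.0371
Iter 8: z = 0.1792 + -0.0701i, |z|^2 = 0.0370
Iter 9: z = 0.1792 + -0.0701i, |z|^2 = 0.0370
Iter 10: z = 0.1792 + -0.0701i, |z|^2 = 0.0370
Iter 11: z = 0.1792 + -0.0701i, |z|^2 = 0.0370
Iter 12: z = 0.1792 + -0.0701i, |z|^2 = 0.0370
Iter 13: z = 0.1792 + -0.0701i, |z|^2 = 0.0370
Iter 14: z = 0.1792 + -0.0701i, |z|^2 = 0.0370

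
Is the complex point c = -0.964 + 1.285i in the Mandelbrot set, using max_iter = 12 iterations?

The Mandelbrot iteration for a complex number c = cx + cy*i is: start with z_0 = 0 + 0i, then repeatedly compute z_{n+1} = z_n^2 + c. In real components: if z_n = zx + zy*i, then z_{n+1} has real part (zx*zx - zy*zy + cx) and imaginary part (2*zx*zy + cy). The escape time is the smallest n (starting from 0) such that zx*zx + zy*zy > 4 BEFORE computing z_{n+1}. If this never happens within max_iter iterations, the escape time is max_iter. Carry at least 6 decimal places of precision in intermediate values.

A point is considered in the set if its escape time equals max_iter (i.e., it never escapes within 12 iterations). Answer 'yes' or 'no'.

Answer: no

Derivation:
z_0 = 0 + 0i, c = -0.9640 + 1.2850i
Iter 1: z = -0.9640 + 1.2850i, |z|^2 = 2.5805
Iter 2: z = -1.6859 + -1.1925i, |z|^2 = 4.2644
Escaped at iteration 2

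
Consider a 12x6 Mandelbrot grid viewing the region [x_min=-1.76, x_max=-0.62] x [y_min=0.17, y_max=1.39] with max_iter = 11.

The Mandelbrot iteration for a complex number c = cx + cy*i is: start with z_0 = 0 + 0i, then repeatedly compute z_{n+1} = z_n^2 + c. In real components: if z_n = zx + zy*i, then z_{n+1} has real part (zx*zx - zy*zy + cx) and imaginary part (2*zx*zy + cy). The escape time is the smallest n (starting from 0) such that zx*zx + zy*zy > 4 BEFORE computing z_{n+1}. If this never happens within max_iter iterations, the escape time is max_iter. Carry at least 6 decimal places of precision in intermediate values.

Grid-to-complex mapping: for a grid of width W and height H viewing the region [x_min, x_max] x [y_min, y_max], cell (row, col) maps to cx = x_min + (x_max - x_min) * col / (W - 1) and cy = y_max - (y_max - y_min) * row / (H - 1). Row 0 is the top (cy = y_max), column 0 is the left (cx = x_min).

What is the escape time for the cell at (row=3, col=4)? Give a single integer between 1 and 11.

z_0 = 0 + 0i, c = -1.3455 + 0.6580i
Iter 1: z = -1.3455 + 0.6580i, |z|^2 = 2.2432
Iter 2: z = 0.0318 + -1.1126i, |z|^2 = 1.2389
Iter 3: z = -2.5824 + 0.5872i, |z|^2 = 7.0134
Escaped at iteration 3

Answer: 3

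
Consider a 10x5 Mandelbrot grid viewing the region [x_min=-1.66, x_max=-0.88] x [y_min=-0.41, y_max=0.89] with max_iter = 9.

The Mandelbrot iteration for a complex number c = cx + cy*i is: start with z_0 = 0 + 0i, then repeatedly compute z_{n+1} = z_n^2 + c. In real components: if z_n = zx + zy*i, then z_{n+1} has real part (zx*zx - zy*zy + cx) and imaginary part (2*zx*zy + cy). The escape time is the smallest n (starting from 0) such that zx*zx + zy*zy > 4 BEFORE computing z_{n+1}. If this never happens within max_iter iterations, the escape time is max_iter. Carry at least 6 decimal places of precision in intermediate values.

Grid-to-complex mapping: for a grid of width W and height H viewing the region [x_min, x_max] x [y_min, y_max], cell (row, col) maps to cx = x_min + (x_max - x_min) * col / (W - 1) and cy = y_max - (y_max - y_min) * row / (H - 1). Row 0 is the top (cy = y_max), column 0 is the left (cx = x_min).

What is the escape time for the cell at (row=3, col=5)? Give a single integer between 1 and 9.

z_0 = 0 + 0i, c = -1.2267 + -0.0850i
Iter 1: z = -1.2267 + -0.0850i, |z|^2 = 1.5119
Iter 2: z = 0.2708 + 0.1235i, |z|^2 = 0.0886
Iter 3: z = -1.1686 + -0.0181i, |z|^2 = 1.3659
Iter 4: z = 0.1386 + -0.0427i, |z|^2 = 0.0210
Iter 5: z = -1.2093 + -0.0968i, |z|^2 = 1.4717
Iter 6: z = 0.2263 + 0.1492i, |z|^2 = 0.0735
Iter 7: z = -1.1977 + -0.0175i, |z|^2 = 1.4348
Iter 8: z = 0.2075 + -0.0432i, |z|^2 = 0.0449

Answer: 9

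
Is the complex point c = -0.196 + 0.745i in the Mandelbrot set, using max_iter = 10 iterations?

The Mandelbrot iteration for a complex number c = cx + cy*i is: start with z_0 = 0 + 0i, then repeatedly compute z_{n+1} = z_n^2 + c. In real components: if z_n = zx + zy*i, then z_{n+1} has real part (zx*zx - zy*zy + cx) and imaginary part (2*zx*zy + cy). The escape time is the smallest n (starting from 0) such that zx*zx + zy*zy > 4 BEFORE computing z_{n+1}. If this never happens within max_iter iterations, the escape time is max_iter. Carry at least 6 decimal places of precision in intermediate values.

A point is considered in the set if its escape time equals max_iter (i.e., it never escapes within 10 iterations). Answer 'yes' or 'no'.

z_0 = 0 + 0i, c = -0.1960 + 0.7450i
Iter 1: z = -0.1960 + 0.7450i, |z|^2 = 0.5934
Iter 2: z = -0.7126 + 0.4530i, |z|^2 = 0.7130
Iter 3: z = 0.1066 + 0.0994i, |z|^2 = 0.0213
Iter 4: z = -0.1945 + 0.7662i, |z|^2 = 0.6249
Iter 5: z = -0.7452 + 0.4469i, |z|^2 = 0.7551
Iter 6: z = 0.1596 + 0.0789i, |z|^2 = 0.0317
Iter 7: z = -0.1767 + 0.7702i, |z|^2 = 0.6244
Iter 8: z = -0.7579 + 0.4728i, |z|^2 = 0.7980
Iter 9: z = 0.1550 + 0.0283i, |z|^2 = 0.0248
Did not escape in 10 iterations → in set

Answer: yes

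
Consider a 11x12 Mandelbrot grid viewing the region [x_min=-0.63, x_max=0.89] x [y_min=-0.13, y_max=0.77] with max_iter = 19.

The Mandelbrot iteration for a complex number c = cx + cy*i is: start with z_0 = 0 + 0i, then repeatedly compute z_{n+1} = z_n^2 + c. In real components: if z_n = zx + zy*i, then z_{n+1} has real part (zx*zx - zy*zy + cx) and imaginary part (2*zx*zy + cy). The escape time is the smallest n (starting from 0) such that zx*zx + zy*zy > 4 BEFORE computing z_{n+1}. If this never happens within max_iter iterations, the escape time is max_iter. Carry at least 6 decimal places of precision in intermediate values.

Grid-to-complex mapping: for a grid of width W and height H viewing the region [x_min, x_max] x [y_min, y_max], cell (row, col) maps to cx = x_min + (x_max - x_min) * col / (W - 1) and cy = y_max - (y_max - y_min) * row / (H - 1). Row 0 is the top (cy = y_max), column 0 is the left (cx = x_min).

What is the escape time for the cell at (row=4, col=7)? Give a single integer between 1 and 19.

z_0 = 0 + 0i, c = 0.4340 + 0.4427i
Iter 1: z = 0.4340 + 0.4427i, |z|^2 = 0.3844
Iter 2: z = 0.4263 + 0.8270i, |z|^2 = 0.8657
Iter 3: z = -0.0682 + 1.1479i, |z|^2 = 1.3224
Iter 4: z = -0.8791 + 0.2862i, |z|^2 = 0.8547
Iter 5: z = 1.1249 + -0.0604i, |z|^2 = 1.2690
Iter 6: z = 1.6957 + 0.3067i, |z|^2 = 2.9693
Iter 7: z = 3.2152 + 1.4830i, |z|^2 = 12.5364
Escaped at iteration 7

Answer: 7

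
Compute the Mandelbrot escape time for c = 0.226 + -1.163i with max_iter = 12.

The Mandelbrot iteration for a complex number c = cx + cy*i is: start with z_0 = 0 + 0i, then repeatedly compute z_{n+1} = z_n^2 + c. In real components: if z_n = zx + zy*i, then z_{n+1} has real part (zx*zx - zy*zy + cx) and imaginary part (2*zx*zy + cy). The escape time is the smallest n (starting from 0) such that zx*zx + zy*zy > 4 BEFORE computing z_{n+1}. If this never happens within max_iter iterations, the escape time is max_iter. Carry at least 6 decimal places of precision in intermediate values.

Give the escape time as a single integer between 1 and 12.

z_0 = 0 + 0i, c = 0.2260 + -1.1630i
Iter 1: z = 0.2260 + -1.1630i, |z|^2 = 1.4036
Iter 2: z = -1.0755 + -1.6887i, |z|^2 = 4.0083
Escaped at iteration 2

Answer: 2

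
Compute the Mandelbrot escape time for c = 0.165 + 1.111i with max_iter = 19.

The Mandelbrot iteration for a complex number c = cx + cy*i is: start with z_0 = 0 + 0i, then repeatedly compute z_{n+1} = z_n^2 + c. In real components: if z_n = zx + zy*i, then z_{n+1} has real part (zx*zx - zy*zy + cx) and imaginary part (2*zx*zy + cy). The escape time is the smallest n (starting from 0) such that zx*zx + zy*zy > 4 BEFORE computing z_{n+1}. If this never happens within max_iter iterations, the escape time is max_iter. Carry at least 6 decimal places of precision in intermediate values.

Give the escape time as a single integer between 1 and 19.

z_0 = 0 + 0i, c = 0.1650 + 1.1110i
Iter 1: z = 0.1650 + 1.1110i, |z|^2 = 1.2615
Iter 2: z = -1.0421 + 1.4776i, |z|^2 = 3.2694
Iter 3: z = -0.9324 + -1.9687i, |z|^2 = 4.7451
Escaped at iteration 3

Answer: 3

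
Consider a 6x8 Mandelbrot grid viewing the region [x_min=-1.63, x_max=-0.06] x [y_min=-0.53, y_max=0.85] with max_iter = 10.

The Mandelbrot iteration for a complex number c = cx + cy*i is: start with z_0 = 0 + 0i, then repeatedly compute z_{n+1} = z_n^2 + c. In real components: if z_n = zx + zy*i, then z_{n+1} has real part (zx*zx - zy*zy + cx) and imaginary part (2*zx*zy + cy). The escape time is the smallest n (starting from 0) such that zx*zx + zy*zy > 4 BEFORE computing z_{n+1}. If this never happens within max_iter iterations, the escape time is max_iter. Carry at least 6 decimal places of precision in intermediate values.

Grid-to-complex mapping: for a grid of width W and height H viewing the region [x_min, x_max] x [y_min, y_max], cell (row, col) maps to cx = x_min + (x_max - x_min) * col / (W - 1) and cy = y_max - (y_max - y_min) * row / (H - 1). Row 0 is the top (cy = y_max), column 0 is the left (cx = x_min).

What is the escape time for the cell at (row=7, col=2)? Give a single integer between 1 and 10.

z_0 = 0 + 0i, c = -1.0020 + -0.5300i
Iter 1: z = -1.0020 + -0.5300i, |z|^2 = 1.2849
Iter 2: z = -0.2789 + 0.5321i, |z|^2 = 0.3609
Iter 3: z = -1.2074 + -0.8268i, |z|^2 = 2.1414
Iter 4: z = -0.2279 + 1.4665i, |z|^2 = 2.2027
Iter 5: z = -3.1008 + -1.1984i, |z|^2 = 11.0511
Escaped at iteration 5

Answer: 5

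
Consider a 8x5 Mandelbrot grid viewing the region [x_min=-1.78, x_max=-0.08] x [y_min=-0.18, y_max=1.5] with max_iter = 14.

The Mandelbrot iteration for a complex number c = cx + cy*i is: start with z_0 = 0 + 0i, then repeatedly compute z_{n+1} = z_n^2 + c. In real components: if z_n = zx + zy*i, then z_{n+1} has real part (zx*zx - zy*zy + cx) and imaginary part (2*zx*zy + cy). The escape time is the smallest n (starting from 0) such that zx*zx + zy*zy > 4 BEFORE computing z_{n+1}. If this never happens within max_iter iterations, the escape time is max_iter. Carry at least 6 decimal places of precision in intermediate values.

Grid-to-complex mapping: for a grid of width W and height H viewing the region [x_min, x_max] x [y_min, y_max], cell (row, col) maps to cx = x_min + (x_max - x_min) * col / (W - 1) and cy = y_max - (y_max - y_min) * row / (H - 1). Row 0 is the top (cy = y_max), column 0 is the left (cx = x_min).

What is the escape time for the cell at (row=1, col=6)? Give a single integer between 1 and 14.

z_0 = 0 + 0i, c = -0.3229 + 1.0800i
Iter 1: z = -0.3229 + 1.0800i, |z|^2 = 1.2706
Iter 2: z = -1.3850 + 0.3826i, |z|^2 = 2.0647
Iter 3: z = 1.4490 + 0.0201i, |z|^2 = 2.1001
Iter 4: z = 1.7764 + 1.1383i, |z|^2 = 4.4512
Escaped at iteration 4

Answer: 4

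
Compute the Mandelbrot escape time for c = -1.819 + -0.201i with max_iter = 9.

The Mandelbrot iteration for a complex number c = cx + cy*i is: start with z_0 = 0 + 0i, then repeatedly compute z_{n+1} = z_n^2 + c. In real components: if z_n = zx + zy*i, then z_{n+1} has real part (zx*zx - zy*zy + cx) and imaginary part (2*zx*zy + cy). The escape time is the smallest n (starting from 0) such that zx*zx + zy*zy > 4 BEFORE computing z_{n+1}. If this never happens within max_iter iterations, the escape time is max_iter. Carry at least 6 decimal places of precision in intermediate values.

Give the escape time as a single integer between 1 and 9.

z_0 = 0 + 0i, c = -1.8190 + -0.2010i
Iter 1: z = -1.8190 + -0.2010i, |z|^2 = 3.3492
Iter 2: z = 1.4494 + 0.5302i, |z|^2 = 2.3818
Iter 3: z = 0.0005 + 1.3360i, |z|^2 = 1.7849
Iter 4: z = -3.6039 + -0.1997i, |z|^2 = 13.0282
Escaped at iteration 4

Answer: 4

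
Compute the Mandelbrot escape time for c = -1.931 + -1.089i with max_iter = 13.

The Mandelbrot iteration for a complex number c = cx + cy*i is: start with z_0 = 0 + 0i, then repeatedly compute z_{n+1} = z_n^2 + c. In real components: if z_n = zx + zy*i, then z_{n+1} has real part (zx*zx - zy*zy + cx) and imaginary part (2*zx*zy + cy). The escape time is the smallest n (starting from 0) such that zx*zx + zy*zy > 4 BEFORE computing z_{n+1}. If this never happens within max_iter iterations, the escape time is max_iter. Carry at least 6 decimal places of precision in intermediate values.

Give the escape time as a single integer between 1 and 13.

z_0 = 0 + 0i, c = -1.9310 + -1.0890i
Iter 1: z = -1.9310 + -1.0890i, |z|^2 = 4.9147
Escaped at iteration 1

Answer: 1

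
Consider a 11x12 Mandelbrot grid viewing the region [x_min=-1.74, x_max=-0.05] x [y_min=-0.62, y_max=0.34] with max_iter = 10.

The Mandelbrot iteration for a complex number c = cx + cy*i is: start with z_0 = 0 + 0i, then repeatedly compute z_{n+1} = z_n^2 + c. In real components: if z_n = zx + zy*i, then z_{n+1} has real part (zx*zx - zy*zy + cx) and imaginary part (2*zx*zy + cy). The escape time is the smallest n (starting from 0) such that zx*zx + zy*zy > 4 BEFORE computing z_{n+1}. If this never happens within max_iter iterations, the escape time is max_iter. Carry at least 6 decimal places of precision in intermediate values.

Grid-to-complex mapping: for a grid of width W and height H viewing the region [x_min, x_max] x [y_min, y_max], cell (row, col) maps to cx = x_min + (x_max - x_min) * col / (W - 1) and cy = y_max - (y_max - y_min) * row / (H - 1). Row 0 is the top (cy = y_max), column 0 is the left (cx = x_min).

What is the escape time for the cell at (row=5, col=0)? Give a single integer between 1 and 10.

Answer: 5

Derivation:
z_0 = 0 + 0i, c = -1.7400 + -0.0964i
Iter 1: z = -1.7400 + -0.0964i, |z|^2 = 3.0369
Iter 2: z = 1.2783 + 0.2390i, |z|^2 = 1.6912
Iter 3: z = -0.1630 + 0.5146i, |z|^2 = 0.2914
Iter 4: z = -1.9783 + -0.2642i, |z|^2 = 3.9833
Iter 5: z = 2.1037 + 0.9488i, |z|^2 = 5.3259
Escaped at iteration 5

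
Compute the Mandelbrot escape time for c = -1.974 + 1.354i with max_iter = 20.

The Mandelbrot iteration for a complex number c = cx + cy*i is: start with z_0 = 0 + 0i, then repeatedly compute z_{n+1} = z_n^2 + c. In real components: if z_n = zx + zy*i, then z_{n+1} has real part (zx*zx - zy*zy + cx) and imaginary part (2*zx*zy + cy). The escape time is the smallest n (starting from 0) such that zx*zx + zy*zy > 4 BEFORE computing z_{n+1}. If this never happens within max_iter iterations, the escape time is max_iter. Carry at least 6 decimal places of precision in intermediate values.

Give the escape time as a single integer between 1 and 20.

z_0 = 0 + 0i, c = -1.9740 + 1.3540i
Iter 1: z = -1.9740 + 1.3540i, |z|^2 = 5.7300
Escaped at iteration 1

Answer: 1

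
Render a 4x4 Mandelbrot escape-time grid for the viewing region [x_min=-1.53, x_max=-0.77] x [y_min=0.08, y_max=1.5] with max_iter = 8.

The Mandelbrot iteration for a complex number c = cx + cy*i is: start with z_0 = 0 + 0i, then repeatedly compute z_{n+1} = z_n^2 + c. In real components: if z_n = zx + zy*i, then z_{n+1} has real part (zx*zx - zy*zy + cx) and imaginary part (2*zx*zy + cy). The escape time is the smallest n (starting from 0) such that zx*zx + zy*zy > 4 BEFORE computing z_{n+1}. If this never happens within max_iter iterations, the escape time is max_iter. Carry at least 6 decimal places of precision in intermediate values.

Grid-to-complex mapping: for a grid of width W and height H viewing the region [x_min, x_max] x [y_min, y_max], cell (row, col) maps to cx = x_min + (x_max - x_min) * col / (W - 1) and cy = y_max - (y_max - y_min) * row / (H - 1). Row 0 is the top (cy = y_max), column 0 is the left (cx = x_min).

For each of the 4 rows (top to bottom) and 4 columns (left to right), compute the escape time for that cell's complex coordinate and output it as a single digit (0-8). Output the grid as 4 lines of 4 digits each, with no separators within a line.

(row=0, col=0): c = -1.5300 + 1.5000i → escape time 1
(row=0, col=1): c = -1.2767 + 1.5000i → escape time 2
(row=0, col=2): c = -1.0233 + 1.5000i → escape time 2
(row=0, col=3): c = -0.7700 + 1.5000i → escape time 2
(row=1, col=0): c = -1.5300 + 1.0267i → escape time 2
(row=1, col=1): c = -1.2767 + 1.0267i → escape time 3
(row=1, col=2): c = -1.0233 + 1.0267i → escape time 3
(row=1, col=3): c = -0.7700 + 1.0267i → escape time 3
(row=2, col=0): c = -1.5300 + 0.5533i → escape time 3
(row=2, col=1): c = -1.2767 + 0.5533i → escape time 3
(row=2, col=2): c = -1.0233 + 0.5533i → escape time 5
(row=2, col=3): c = -0.7700 + 0.5533i → escape time 6
(row=3, col=0): c = -1.5300 + 0.0800i → escape time 7
(row=3, col=1): c = -1.2767 + 0.0800i → escape time 8
(row=3, col=2): c = -1.0233 + 0.0800i → escape time 8
(row=3, col=3): c = -0.7700 + 0.0800i → escape time 8

Answer: 1222
2333
3356
7888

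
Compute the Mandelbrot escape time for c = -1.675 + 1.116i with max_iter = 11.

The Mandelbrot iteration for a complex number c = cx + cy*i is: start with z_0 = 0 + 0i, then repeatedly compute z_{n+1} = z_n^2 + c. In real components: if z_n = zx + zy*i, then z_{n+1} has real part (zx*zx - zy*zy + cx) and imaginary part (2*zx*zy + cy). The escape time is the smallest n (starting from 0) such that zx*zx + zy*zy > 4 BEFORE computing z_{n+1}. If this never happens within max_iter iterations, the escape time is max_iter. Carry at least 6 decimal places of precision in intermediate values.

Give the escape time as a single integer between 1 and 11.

Answer: 1

Derivation:
z_0 = 0 + 0i, c = -1.6750 + 1.1160i
Iter 1: z = -1.6750 + 1.1160i, |z|^2 = 4.0511
Escaped at iteration 1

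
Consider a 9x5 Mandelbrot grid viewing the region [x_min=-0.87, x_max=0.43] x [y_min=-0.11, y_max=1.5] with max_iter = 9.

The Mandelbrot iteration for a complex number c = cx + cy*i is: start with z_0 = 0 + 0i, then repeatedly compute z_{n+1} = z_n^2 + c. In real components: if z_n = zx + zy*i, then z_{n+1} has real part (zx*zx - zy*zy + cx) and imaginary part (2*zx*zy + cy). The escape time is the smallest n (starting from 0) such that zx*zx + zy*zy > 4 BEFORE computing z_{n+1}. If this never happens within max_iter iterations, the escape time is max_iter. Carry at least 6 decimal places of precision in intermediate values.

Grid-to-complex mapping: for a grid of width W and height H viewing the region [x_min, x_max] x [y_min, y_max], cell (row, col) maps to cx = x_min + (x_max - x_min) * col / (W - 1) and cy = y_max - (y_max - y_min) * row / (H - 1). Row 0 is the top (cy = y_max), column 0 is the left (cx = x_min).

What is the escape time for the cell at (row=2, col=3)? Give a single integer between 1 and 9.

z_0 = 0 + 0i, c = -0.3825 + 0.6950i
Iter 1: z = -0.3825 + 0.6950i, |z|^2 = 0.6293
Iter 2: z = -0.7192 + 0.1633i, |z|^2 = 0.5440
Iter 3: z = 0.1081 + 0.4601i, |z|^2 = 0.2233
Iter 4: z = -0.5825 + 0.7945i, |z|^2 = 0.9705
Iter 5: z = -0.6744 + -0.2305i, |z|^2 = 0.5080
Iter 6: z = 0.0192 + 1.0059i, |z|^2 = 1.0122
Iter 7: z = -1.3940 + 0.7336i, |z|^2 = 2.4814
Iter 8: z = 1.0226 + -1.3502i, |z|^2 = 2.8689

Answer: 9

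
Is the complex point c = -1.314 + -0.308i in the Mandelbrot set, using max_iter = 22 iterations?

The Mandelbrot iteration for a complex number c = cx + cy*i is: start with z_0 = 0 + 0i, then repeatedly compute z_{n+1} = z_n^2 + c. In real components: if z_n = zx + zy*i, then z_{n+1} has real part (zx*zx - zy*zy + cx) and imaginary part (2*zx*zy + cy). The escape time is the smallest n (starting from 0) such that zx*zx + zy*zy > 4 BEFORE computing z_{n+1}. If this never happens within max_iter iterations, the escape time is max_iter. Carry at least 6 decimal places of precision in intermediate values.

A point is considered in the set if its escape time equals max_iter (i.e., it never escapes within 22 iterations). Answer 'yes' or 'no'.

z_0 = 0 + 0i, c = -1.3140 + -0.3080i
Iter 1: z = -1.3140 + -0.3080i, |z|^2 = 1.8215
Iter 2: z = 0.3177 + 0.5014i, |z|^2 = 0.3524
Iter 3: z = -1.4645 + 0.0106i, |z|^2 = 2.1448
Iter 4: z = 0.8306 + -0.3392i, |z|^2 = 0.8049
Iter 5: z = -0.7392 + -0.8714i, |z|^2 = 1.3057
Iter 6: z = -1.5269 + 0.9802i, |z|^2 = 3.2923
Iter 7: z = 0.0566 + -3.3014i, |z|^2 = 10.9026
Escaped at iteration 7

Answer: no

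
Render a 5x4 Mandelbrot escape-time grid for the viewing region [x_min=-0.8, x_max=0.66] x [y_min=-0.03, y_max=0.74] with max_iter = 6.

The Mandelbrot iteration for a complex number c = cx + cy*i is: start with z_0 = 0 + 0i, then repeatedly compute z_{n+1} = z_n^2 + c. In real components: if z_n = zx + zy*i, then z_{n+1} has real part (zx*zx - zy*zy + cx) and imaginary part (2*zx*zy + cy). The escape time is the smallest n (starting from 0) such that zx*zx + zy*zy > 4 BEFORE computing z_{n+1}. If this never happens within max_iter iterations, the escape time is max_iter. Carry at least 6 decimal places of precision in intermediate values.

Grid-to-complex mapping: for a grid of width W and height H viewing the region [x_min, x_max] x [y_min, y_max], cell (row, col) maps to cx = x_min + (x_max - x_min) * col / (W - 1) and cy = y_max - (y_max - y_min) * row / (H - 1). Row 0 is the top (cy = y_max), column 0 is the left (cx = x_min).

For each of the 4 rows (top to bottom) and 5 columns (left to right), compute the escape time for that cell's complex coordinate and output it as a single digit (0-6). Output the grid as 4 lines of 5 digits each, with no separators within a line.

Answer: 46653
66663
66664
66664

Derivation:
(row=0, col=0): c = -0.8000 + 0.7400i → escape time 4
(row=0, col=1): c = -0.4350 + 0.7400i → escape time 6
(row=0, col=2): c = -0.0700 + 0.7400i → escape time 6
(row=0, col=3): c = 0.2950 + 0.7400i → escape time 5
(row=0, col=4): c = 0.6600 + 0.7400i → escape time 3
(row=1, col=0): c = -0.8000 + 0.4833i → escape time 6
(row=1, col=1): c = -0.4350 + 0.4833i → escape time 6
(row=1, col=2): c = -0.0700 + 0.4833i → escape time 6
(row=1, col=3): c = 0.2950 + 0.4833i → escape time 6
(row=1, col=4): c = 0.6600 + 0.4833i → escape time 3
(row=2, col=0): c = -0.8000 + 0.2267i → escape time 6
(row=2, col=1): c = -0.4350 + 0.2267i → escape time 6
(row=2, col=2): c = -0.0700 + 0.2267i → escape time 6
(row=2, col=3): c = 0.2950 + 0.2267i → escape time 6
(row=2, col=4): c = 0.6600 + 0.2267i → escape time 4
(row=3, col=0): c = -0.8000 + -0.0300i → escape time 6
(row=3, col=1): c = -0.4350 + -0.0300i → escape time 6
(row=3, col=2): c = -0.0700 + -0.0300i → escape time 6
(row=3, col=3): c = 0.2950 + -0.0300i → escape time 6
(row=3, col=4): c = 0.6600 + -0.0300i → escape time 4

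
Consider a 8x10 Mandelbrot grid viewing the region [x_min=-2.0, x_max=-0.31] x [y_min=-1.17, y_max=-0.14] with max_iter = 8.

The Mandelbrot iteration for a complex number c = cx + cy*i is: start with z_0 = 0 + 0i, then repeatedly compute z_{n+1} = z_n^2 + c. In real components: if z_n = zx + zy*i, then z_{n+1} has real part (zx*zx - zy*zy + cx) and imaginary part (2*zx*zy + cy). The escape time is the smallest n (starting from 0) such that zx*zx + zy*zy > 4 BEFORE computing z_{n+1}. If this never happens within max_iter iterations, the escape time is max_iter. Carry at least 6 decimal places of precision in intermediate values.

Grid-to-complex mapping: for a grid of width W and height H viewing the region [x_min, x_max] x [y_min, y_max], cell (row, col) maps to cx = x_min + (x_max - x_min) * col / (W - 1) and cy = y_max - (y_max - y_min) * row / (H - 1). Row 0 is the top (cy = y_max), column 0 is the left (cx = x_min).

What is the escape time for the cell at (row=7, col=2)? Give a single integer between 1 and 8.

Answer: 3

Derivation:
z_0 = 0 + 0i, c = -1.5171 + -0.9411i
Iter 1: z = -1.5171 + -0.9411i, |z|^2 = 3.1874
Iter 2: z = -0.1011 + 1.9145i, |z|^2 = 3.6755
Iter 3: z = -5.1722 + -1.3283i, |z|^2 = 28.5158
Escaped at iteration 3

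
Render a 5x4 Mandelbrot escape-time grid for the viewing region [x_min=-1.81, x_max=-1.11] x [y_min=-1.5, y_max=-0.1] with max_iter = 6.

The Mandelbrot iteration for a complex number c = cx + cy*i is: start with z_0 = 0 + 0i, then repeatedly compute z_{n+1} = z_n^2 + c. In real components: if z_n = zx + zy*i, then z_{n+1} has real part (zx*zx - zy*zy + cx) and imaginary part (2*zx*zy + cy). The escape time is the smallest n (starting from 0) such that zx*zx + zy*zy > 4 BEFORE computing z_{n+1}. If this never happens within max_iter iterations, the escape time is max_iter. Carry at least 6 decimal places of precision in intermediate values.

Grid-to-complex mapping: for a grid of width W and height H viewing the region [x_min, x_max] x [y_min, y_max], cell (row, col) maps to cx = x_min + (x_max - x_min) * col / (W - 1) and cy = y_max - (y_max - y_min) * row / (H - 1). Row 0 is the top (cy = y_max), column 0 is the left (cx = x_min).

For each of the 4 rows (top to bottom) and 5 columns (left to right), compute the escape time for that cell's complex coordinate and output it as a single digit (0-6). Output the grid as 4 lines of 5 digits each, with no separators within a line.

(row=0, col=0): c = -1.8100 + -0.1000i → escape time 4
(row=0, col=1): c = -1.6350 + -0.1000i → escape time 6
(row=0, col=2): c = -1.4600 + -0.1000i → escape time 6
(row=0, col=3): c = -1.2850 + -0.1000i → escape time 6
(row=0, col=4): c = -1.1100 + -0.1000i → escape time 6
(row=1, col=0): c = -1.8100 + -0.5667i → escape time 3
(row=1, col=1): c = -1.6350 + -0.5667i → escape time 3
(row=1, col=2): c = -1.4600 + -0.5667i → escape time 3
(row=1, col=3): c = -1.2850 + -0.5667i → escape time 3
(row=1, col=4): c = -1.1100 + -0.5667i → escape time 4
(row=2, col=0): c = -1.8100 + -1.0333i → escape time 1
(row=2, col=1): c = -1.6350 + -1.0333i → escape time 2
(row=2, col=2): c = -1.4600 + -1.0333i → escape time 2
(row=2, col=3): c = -1.2850 + -1.0333i → escape time 3
(row=2, col=4): c = -1.1100 + -1.0333i → escape time 3
(row=3, col=0): c = -1.8100 + -1.5000i → escape time 1
(row=3, col=1): c = -1.6350 + -1.5000i → escape time 1
(row=3, col=2): c = -1.4600 + -1.5000i → escape time 1
(row=3, col=3): c = -1.2850 + -1.5000i → escape time 2
(row=3, col=4): c = -1.1100 + -1.5000i → escape time 2

Answer: 46666
33334
12233
11122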